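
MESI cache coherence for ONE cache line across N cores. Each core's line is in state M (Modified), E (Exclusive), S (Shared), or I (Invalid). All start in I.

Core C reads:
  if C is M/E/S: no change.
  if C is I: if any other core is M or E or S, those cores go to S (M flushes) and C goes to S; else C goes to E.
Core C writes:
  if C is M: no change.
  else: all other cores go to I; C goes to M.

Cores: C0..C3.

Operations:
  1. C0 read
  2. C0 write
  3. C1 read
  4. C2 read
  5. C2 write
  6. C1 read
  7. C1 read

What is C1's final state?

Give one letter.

Answer: S

Derivation:
Op 1: C0 read [C0 read from I: no other sharers -> C0=E (exclusive)] -> [E,I,I,I]
Op 2: C0 write [C0 write: invalidate none -> C0=M] -> [M,I,I,I]
Op 3: C1 read [C1 read from I: others=['C0=M'] -> C1=S, others downsized to S] -> [S,S,I,I]
Op 4: C2 read [C2 read from I: others=['C0=S', 'C1=S'] -> C2=S, others downsized to S] -> [S,S,S,I]
Op 5: C2 write [C2 write: invalidate ['C0=S', 'C1=S'] -> C2=M] -> [I,I,M,I]
Op 6: C1 read [C1 read from I: others=['C2=M'] -> C1=S, others downsized to S] -> [I,S,S,I]
Op 7: C1 read [C1 read: already in S, no change] -> [I,S,S,I]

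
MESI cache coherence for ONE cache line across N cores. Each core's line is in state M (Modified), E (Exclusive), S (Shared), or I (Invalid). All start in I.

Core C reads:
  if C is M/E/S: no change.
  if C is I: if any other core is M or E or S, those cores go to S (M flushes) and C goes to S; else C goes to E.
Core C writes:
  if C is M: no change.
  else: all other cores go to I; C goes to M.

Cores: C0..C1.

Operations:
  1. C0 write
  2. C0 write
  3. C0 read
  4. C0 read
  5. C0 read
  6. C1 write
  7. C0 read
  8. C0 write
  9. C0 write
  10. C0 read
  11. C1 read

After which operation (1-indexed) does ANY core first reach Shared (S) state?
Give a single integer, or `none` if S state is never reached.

Op 1: C0 write [C0 write: invalidate none -> C0=M] -> [M,I]
Op 2: C0 write [C0 write: already M (modified), no change] -> [M,I]
Op 3: C0 read [C0 read: already in M, no change] -> [M,I]
Op 4: C0 read [C0 read: already in M, no change] -> [M,I]
Op 5: C0 read [C0 read: already in M, no change] -> [M,I]
Op 6: C1 write [C1 write: invalidate ['C0=M'] -> C1=M] -> [I,M]
Op 7: C0 read [C0 read from I: others=['C1=M'] -> C0=S, others downsized to S] -> [S,S]
  -> First S state at op 7; remaining ops need not be traced.

Answer: 7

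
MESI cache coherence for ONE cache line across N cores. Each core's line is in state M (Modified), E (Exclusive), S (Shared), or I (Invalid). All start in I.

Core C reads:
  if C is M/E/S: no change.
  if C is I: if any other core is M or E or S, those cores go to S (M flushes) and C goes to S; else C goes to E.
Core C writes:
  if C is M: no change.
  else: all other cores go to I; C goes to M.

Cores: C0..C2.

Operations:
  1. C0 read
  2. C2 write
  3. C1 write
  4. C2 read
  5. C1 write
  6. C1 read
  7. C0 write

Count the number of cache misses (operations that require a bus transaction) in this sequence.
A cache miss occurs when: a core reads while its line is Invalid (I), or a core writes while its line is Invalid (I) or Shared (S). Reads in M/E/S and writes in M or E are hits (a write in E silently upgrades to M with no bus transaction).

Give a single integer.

Op 1: C0 read [C0 read from I: no other sharers -> C0=E (exclusive)] -> [E,I,I] [MISS #1: read from I]
Op 2: C2 write [C2 write: invalidate ['C0=E'] -> C2=M] -> [I,I,M] [MISS #2: write from I]
Op 3: C1 write [C1 write: invalidate ['C2=M'] -> C1=M] -> [I,M,I] [MISS #3: write from I]
Op 4: C2 read [C2 read from I: others=['C1=M'] -> C2=S, others downsized to S] -> [I,S,S] [MISS #4: read from I]
Op 5: C1 write [C1 write: invalidate ['C2=S'] -> C1=M] -> [I,M,I] [MISS #5: write from S]
Op 6: C1 read [C1 read: already in M, no change] -> [I,M,I] [hit: read from M]
Op 7: C0 write [C0 write: invalidate ['C1=M'] -> C0=M] -> [M,I,I] [MISS #6: write from I]

Answer: 6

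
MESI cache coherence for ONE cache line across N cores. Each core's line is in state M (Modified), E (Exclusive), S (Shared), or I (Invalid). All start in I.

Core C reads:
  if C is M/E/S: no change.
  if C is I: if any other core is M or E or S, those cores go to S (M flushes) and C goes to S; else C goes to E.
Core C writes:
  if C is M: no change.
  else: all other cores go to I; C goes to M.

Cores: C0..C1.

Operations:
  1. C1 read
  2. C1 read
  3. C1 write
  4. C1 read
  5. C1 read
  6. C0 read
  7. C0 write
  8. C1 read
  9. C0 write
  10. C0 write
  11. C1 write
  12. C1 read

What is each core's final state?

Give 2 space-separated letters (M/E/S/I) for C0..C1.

Op 1: C1 read [C1 read from I: no other sharers -> C1=E (exclusive)] -> [I,E]
Op 2: C1 read [C1 read: already in E, no change] -> [I,E]
Op 3: C1 write [C1 write: invalidate none -> C1=M] -> [I,M]
Op 4: C1 read [C1 read: already in M, no change] -> [I,M]
Op 5: C1 read [C1 read: already in M, no change] -> [I,M]
Op 6: C0 read [C0 read from I: others=['C1=M'] -> C0=S, others downsized to S] -> [S,S]
Op 7: C0 write [C0 write: invalidate ['C1=S'] -> C0=M] -> [M,I]
Op 8: C1 read [C1 read from I: others=['C0=M'] -> C1=S, others downsized to S] -> [S,S]
Op 9: C0 write [C0 write: invalidate ['C1=S'] -> C0=M] -> [M,I]
Op 10: C0 write [C0 write: already M (modified), no change] -> [M,I]
Op 11: C1 write [C1 write: invalidate ['C0=M'] -> C1=M] -> [I,M]
Op 12: C1 read [C1 read: already in M, no change] -> [I,M]

Answer: I M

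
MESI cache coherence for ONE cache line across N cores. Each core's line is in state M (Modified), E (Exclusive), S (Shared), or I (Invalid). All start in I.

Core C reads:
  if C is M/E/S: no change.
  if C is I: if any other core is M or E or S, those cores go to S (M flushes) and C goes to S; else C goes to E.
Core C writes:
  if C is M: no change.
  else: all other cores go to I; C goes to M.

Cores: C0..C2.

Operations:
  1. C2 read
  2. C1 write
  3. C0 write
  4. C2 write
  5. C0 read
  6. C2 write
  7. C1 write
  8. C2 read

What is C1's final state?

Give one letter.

Answer: S

Derivation:
Op 1: C2 read [C2 read from I: no other sharers -> C2=E (exclusive)] -> [I,I,E]
Op 2: C1 write [C1 write: invalidate ['C2=E'] -> C1=M] -> [I,M,I]
Op 3: C0 write [C0 write: invalidate ['C1=M'] -> C0=M] -> [M,I,I]
Op 4: C2 write [C2 write: invalidate ['C0=M'] -> C2=M] -> [I,I,M]
Op 5: C0 read [C0 read from I: others=['C2=M'] -> C0=S, others downsized to S] -> [S,I,S]
Op 6: C2 write [C2 write: invalidate ['C0=S'] -> C2=M] -> [I,I,M]
Op 7: C1 write [C1 write: invalidate ['C2=M'] -> C1=M] -> [I,M,I]
Op 8: C2 read [C2 read from I: others=['C1=M'] -> C2=S, others downsized to S] -> [I,S,S]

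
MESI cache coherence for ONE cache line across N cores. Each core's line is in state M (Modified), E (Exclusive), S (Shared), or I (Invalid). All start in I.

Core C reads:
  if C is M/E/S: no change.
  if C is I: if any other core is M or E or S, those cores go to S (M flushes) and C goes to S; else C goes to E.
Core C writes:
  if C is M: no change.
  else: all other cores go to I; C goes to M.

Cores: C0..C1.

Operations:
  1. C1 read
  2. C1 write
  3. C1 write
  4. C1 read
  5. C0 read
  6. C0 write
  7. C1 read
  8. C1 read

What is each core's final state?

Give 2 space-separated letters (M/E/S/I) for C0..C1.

Answer: S S

Derivation:
Op 1: C1 read [C1 read from I: no other sharers -> C1=E (exclusive)] -> [I,E]
Op 2: C1 write [C1 write: invalidate none -> C1=M] -> [I,M]
Op 3: C1 write [C1 write: already M (modified), no change] -> [I,M]
Op 4: C1 read [C1 read: already in M, no change] -> [I,M]
Op 5: C0 read [C0 read from I: others=['C1=M'] -> C0=S, others downsized to S] -> [S,S]
Op 6: C0 write [C0 write: invalidate ['C1=S'] -> C0=M] -> [M,I]
Op 7: C1 read [C1 read from I: others=['C0=M'] -> C1=S, others downsized to S] -> [S,S]
Op 8: C1 read [C1 read: already in S, no change] -> [S,S]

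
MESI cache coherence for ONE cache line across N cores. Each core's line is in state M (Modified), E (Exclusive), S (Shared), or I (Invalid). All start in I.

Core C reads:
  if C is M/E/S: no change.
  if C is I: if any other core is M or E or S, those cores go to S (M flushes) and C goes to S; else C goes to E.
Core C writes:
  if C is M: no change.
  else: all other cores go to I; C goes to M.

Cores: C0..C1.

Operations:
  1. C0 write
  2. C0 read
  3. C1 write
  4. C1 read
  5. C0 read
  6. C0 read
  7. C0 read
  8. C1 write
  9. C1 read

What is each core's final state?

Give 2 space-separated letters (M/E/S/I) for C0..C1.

Answer: I M

Derivation:
Op 1: C0 write [C0 write: invalidate none -> C0=M] -> [M,I]
Op 2: C0 read [C0 read: already in M, no change] -> [M,I]
Op 3: C1 write [C1 write: invalidate ['C0=M'] -> C1=M] -> [I,M]
Op 4: C1 read [C1 read: already in M, no change] -> [I,M]
Op 5: C0 read [C0 read from I: others=['C1=M'] -> C0=S, others downsized to S] -> [S,S]
Op 6: C0 read [C0 read: already in S, no change] -> [S,S]
Op 7: C0 read [C0 read: already in S, no change] -> [S,S]
Op 8: C1 write [C1 write: invalidate ['C0=S'] -> C1=M] -> [I,M]
Op 9: C1 read [C1 read: already in M, no change] -> [I,M]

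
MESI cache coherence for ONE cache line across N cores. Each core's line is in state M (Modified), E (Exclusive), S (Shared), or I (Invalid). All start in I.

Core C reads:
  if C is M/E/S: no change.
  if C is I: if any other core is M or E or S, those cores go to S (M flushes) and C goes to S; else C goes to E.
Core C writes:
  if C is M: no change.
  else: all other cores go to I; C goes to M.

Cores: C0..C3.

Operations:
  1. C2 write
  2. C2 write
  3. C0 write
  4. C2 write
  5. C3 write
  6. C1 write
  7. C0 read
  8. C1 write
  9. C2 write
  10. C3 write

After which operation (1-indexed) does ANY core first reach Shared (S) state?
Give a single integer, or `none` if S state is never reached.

Op 1: C2 write [C2 write: invalidate none -> C2=M] -> [I,I,M,I]
Op 2: C2 write [C2 write: already M (modified), no change] -> [I,I,M,I]
Op 3: C0 write [C0 write: invalidate ['C2=M'] -> C0=M] -> [M,I,I,I]
Op 4: C2 write [C2 write: invalidate ['C0=M'] -> C2=M] -> [I,I,M,I]
Op 5: C3 write [C3 write: invalidate ['C2=M'] -> C3=M] -> [I,I,I,M]
Op 6: C1 write [C1 write: invalidate ['C3=M'] -> C1=M] -> [I,M,I,I]
Op 7: C0 read [C0 read from I: others=['C1=M'] -> C0=S, others downsized to S] -> [S,S,I,I]
  -> First S state at op 7; remaining ops need not be traced.

Answer: 7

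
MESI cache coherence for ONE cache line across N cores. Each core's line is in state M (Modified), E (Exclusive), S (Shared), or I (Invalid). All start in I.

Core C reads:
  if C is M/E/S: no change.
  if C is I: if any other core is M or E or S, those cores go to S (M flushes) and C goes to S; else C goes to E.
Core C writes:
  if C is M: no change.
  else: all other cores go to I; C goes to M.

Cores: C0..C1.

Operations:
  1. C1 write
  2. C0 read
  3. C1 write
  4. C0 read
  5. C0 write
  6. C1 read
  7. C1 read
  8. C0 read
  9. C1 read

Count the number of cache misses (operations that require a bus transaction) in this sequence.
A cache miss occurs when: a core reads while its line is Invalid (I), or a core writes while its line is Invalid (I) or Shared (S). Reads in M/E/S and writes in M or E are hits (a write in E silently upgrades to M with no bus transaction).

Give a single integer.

Answer: 6

Derivation:
Op 1: C1 write [C1 write: invalidate none -> C1=M] -> [I,M] [MISS #1: write from I]
Op 2: C0 read [C0 read from I: others=['C1=M'] -> C0=S, others downsized to S] -> [S,S] [MISS #2: read from I]
Op 3: C1 write [C1 write: invalidate ['C0=S'] -> C1=M] -> [I,M] [MISS #3: write from S]
Op 4: C0 read [C0 read from I: others=['C1=M'] -> C0=S, others downsized to S] -> [S,S] [MISS #4: read from I]
Op 5: C0 write [C0 write: invalidate ['C1=S'] -> C0=M] -> [M,I] [MISS #5: write from S]
Op 6: C1 read [C1 read from I: others=['C0=M'] -> C1=S, others downsized to S] -> [S,S] [MISS #6: read from I]
Op 7: C1 read [C1 read: already in S, no change] -> [S,S] [hit: read from S]
Op 8: C0 read [C0 read: already in S, no change] -> [S,S] [hit: read from S]
Op 9: C1 read [C1 read: already in S, no change] -> [S,S] [hit: read from S]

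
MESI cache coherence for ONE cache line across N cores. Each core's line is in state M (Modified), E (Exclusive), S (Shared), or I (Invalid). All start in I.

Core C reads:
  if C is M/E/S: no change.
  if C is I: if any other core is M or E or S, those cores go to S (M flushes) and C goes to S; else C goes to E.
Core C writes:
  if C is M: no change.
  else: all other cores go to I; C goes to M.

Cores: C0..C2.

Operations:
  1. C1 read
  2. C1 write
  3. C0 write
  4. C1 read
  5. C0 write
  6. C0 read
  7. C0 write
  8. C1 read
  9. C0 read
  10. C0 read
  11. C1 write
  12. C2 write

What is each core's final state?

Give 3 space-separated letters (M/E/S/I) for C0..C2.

Op 1: C1 read [C1 read from I: no other sharers -> C1=E (exclusive)] -> [I,E,I]
Op 2: C1 write [C1 write: invalidate none -> C1=M] -> [I,M,I]
Op 3: C0 write [C0 write: invalidate ['C1=M'] -> C0=M] -> [M,I,I]
Op 4: C1 read [C1 read from I: others=['C0=M'] -> C1=S, others downsized to S] -> [S,S,I]
Op 5: C0 write [C0 write: invalidate ['C1=S'] -> C0=M] -> [M,I,I]
Op 6: C0 read [C0 read: already in M, no change] -> [M,I,I]
Op 7: C0 write [C0 write: already M (modified), no change] -> [M,I,I]
Op 8: C1 read [C1 read from I: others=['C0=M'] -> C1=S, others downsized to S] -> [S,S,I]
Op 9: C0 read [C0 read: already in S, no change] -> [S,S,I]
Op 10: C0 read [C0 read: already in S, no change] -> [S,S,I]
Op 11: C1 write [C1 write: invalidate ['C0=S'] -> C1=M] -> [I,M,I]
Op 12: C2 write [C2 write: invalidate ['C1=M'] -> C2=M] -> [I,I,M]

Answer: I I M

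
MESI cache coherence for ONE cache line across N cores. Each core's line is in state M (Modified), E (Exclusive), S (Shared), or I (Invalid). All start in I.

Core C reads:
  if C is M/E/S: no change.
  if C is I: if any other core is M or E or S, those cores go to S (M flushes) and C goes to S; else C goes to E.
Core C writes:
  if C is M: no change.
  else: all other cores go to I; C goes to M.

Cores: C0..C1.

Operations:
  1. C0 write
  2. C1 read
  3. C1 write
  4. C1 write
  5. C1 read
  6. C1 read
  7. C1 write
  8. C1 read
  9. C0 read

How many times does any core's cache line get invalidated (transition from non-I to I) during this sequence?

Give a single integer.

Answer: 1

Derivation:
Op 1: C0 write [C0 write: invalidate none -> C0=M] -> [M,I] (invalidations this op: 0; running total: 0)
Op 2: C1 read [C1 read from I: others=['C0=M'] -> C1=S, others downsized to S] -> [S,S] (invalidations this op: 0; running total: 0)
Op 3: C1 write [C1 write: invalidate ['C0=S'] -> C1=M] -> [I,M] (invalidations this op: 1; running total: 1)
Op 4: C1 write [C1 write: already M (modified), no change] -> [I,M] (invalidations this op: 0; running total: 1)
Op 5: C1 read [C1 read: already in M, no change] -> [I,M] (invalidations this op: 0; running total: 1)
Op 6: C1 read [C1 read: already in M, no change] -> [I,M] (invalidations this op: 0; running total: 1)
Op 7: C1 write [C1 write: already M (modified), no change] -> [I,M] (invalidations this op: 0; running total: 1)
Op 8: C1 read [C1 read: already in M, no change] -> [I,M] (invalidations this op: 0; running total: 1)
Op 9: C0 read [C0 read from I: others=['C1=M'] -> C0=S, others downsized to S] -> [S,S] (invalidations this op: 0; running total: 1)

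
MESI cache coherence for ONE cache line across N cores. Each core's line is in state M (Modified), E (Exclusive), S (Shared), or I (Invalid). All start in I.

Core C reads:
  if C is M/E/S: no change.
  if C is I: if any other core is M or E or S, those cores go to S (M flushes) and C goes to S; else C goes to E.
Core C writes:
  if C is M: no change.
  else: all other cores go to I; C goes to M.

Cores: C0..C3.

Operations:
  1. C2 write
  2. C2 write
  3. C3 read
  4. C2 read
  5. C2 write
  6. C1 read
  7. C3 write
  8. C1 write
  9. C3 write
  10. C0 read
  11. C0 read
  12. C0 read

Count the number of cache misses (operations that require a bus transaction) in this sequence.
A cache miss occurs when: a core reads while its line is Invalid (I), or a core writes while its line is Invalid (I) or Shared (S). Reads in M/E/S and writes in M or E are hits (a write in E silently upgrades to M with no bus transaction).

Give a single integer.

Op 1: C2 write [C2 write: invalidate none -> C2=M] -> [I,I,M,I] [MISS #1: write from I]
Op 2: C2 write [C2 write: already M (modified), no change] -> [I,I,M,I] [hit: write from M]
Op 3: C3 read [C3 read from I: others=['C2=M'] -> C3=S, others downsized to S] -> [I,I,S,S] [MISS #2: read from I]
Op 4: C2 read [C2 read: already in S, no change] -> [I,I,S,S] [hit: read from S]
Op 5: C2 write [C2 write: invalidate ['C3=S'] -> C2=M] -> [I,I,M,I] [MISS #3: write from S]
Op 6: C1 read [C1 read from I: others=['C2=M'] -> C1=S, others downsized to S] -> [I,S,S,I] [MISS #4: read from I]
Op 7: C3 write [C3 write: invalidate ['C1=S', 'C2=S'] -> C3=M] -> [I,I,I,M] [MISS #5: write from I]
Op 8: C1 write [C1 write: invalidate ['C3=M'] -> C1=M] -> [I,M,I,I] [MISS #6: write from I]
Op 9: C3 write [C3 write: invalidate ['C1=M'] -> C3=M] -> [I,I,I,M] [MISS #7: write from I]
Op 10: C0 read [C0 read from I: others=['C3=M'] -> C0=S, others downsized to S] -> [S,I,I,S] [MISS #8: read from I]
Op 11: C0 read [C0 read: already in S, no change] -> [S,I,I,S] [hit: read from S]
Op 12: C0 read [C0 read: already in S, no change] -> [S,I,I,S] [hit: read from S]

Answer: 8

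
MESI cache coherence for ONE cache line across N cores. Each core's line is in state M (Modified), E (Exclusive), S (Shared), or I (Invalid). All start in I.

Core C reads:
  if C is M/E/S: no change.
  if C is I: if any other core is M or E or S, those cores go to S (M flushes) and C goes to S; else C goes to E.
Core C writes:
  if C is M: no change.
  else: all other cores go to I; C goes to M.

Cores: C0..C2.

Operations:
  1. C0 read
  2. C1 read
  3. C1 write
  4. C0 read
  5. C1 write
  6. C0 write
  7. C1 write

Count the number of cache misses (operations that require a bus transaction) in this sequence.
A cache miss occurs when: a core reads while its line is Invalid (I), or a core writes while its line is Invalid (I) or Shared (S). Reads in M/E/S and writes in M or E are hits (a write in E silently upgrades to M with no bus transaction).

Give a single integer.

Answer: 7

Derivation:
Op 1: C0 read [C0 read from I: no other sharers -> C0=E (exclusive)] -> [E,I,I] [MISS #1: read from I]
Op 2: C1 read [C1 read from I: others=['C0=E'] -> C1=S, others downsized to S] -> [S,S,I] [MISS #2: read from I]
Op 3: C1 write [C1 write: invalidate ['C0=S'] -> C1=M] -> [I,M,I] [MISS #3: write from S]
Op 4: C0 read [C0 read from I: others=['C1=M'] -> C0=S, others downsized to S] -> [S,S,I] [MISS #4: read from I]
Op 5: C1 write [C1 write: invalidate ['C0=S'] -> C1=M] -> [I,M,I] [MISS #5: write from S]
Op 6: C0 write [C0 write: invalidate ['C1=M'] -> C0=M] -> [M,I,I] [MISS #6: write from I]
Op 7: C1 write [C1 write: invalidate ['C0=M'] -> C1=M] -> [I,M,I] [MISS #7: write from I]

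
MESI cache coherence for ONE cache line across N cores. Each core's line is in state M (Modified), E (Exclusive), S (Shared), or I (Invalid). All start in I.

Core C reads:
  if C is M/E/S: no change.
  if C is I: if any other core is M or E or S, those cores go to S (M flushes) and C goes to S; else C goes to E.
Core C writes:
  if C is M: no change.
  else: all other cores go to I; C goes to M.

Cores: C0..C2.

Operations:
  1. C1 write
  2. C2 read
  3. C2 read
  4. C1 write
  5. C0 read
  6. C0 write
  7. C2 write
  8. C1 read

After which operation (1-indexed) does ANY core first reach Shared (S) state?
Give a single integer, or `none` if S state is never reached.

Op 1: C1 write [C1 write: invalidate none -> C1=M] -> [I,M,I]
Op 2: C2 read [C2 read from I: others=['C1=M'] -> C2=S, others downsized to S] -> [I,S,S]
  -> First S state at op 2; remaining ops need not be traced.

Answer: 2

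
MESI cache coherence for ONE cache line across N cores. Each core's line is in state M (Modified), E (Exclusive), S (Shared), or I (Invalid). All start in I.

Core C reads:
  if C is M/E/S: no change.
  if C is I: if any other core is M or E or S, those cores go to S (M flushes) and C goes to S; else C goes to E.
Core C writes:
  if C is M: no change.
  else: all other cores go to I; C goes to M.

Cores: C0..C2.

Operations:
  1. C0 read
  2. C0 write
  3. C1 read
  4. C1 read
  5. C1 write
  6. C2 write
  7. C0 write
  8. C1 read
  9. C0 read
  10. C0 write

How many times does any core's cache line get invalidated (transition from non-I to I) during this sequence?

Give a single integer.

Op 1: C0 read [C0 read from I: no other sharers -> C0=E (exclusive)] -> [E,I,I] (invalidations this op: 0; running total: 0)
Op 2: C0 write [C0 write: invalidate none -> C0=M] -> [M,I,I] (invalidations this op: 0; running total: 0)
Op 3: C1 read [C1 read from I: others=['C0=M'] -> C1=S, others downsized to S] -> [S,S,I] (invalidations this op: 0; running total: 0)
Op 4: C1 read [C1 read: already in S, no change] -> [S,S,I] (invalidations this op: 0; running total: 0)
Op 5: C1 write [C1 write: invalidate ['C0=S'] -> C1=M] -> [I,M,I] (invalidations this op: 1; running total: 1)
Op 6: C2 write [C2 write: invalidate ['C1=M'] -> C2=M] -> [I,I,M] (invalidations this op: 1; running total: 2)
Op 7: C0 write [C0 write: invalidate ['C2=M'] -> C0=M] -> [M,I,I] (invalidations this op: 1; running total: 3)
Op 8: C1 read [C1 read from I: others=['C0=M'] -> C1=S, others downsized to S] -> [S,S,I] (invalidations this op: 0; running total: 3)
Op 9: C0 read [C0 read: already in S, no change] -> [S,S,I] (invalidations this op: 0; running total: 3)
Op 10: C0 write [C0 write: invalidate ['C1=S'] -> C0=M] -> [M,I,I] (invalidations this op: 1; running total: 4)

Answer: 4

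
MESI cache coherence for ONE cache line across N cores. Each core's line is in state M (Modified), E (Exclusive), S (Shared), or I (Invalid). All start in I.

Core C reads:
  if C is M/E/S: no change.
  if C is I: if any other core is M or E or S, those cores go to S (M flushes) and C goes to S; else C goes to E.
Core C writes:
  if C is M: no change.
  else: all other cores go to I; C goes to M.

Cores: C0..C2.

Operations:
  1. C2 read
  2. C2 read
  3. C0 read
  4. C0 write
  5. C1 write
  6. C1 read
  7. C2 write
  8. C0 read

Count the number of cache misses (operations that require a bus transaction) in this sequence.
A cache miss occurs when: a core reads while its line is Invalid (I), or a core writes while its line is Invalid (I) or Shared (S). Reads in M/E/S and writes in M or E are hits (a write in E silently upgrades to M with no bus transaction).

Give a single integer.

Op 1: C2 read [C2 read from I: no other sharers -> C2=E (exclusive)] -> [I,I,E] [MISS #1: read from I]
Op 2: C2 read [C2 read: already in E, no change] -> [I,I,E] [hit: read from E]
Op 3: C0 read [C0 read from I: others=['C2=E'] -> C0=S, others downsized to S] -> [S,I,S] [MISS #2: read from I]
Op 4: C0 write [C0 write: invalidate ['C2=S'] -> C0=M] -> [M,I,I] [MISS #3: write from S]
Op 5: C1 write [C1 write: invalidate ['C0=M'] -> C1=M] -> [I,M,I] [MISS #4: write from I]
Op 6: C1 read [C1 read: already in M, no change] -> [I,M,I] [hit: read from M]
Op 7: C2 write [C2 write: invalidate ['C1=M'] -> C2=M] -> [I,I,M] [MISS #5: write from I]
Op 8: C0 read [C0 read from I: others=['C2=M'] -> C0=S, others downsized to S] -> [S,I,S] [MISS #6: read from I]

Answer: 6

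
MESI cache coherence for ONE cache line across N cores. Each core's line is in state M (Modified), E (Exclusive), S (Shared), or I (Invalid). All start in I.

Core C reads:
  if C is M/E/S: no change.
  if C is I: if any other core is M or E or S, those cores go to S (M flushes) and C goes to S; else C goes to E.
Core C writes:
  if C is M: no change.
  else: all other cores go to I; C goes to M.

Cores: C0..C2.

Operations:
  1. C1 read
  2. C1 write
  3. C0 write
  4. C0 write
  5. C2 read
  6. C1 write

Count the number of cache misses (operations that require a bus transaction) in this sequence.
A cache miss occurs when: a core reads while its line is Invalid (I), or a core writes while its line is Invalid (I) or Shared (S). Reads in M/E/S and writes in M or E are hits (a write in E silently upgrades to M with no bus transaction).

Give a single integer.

Answer: 4

Derivation:
Op 1: C1 read [C1 read from I: no other sharers -> C1=E (exclusive)] -> [I,E,I] [MISS #1: read from I]
Op 2: C1 write [C1 write: invalidate none -> C1=M] -> [I,M,I] [hit: write from E is a silent E->M upgrade, no bus transaction]
Op 3: C0 write [C0 write: invalidate ['C1=M'] -> C0=M] -> [M,I,I] [MISS #2: write from I]
Op 4: C0 write [C0 write: already M (modified), no change] -> [M,I,I] [hit: write from M]
Op 5: C2 read [C2 read from I: others=['C0=M'] -> C2=S, others downsized to S] -> [S,I,S] [MISS #3: read from I]
Op 6: C1 write [C1 write: invalidate ['C0=S', 'C2=S'] -> C1=M] -> [I,M,I] [MISS #4: write from I]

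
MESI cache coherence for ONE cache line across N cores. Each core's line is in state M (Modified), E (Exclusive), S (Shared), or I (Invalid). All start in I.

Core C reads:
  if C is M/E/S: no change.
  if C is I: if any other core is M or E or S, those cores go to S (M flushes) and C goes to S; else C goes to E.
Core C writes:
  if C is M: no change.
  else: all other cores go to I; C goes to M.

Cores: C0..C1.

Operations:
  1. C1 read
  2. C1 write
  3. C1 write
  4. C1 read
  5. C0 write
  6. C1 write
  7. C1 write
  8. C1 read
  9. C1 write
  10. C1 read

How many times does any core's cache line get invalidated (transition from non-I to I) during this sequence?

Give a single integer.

Answer: 2

Derivation:
Op 1: C1 read [C1 read from I: no other sharers -> C1=E (exclusive)] -> [I,E] (invalidations this op: 0; running total: 0)
Op 2: C1 write [C1 write: invalidate none -> C1=M] -> [I,M] (invalidations this op: 0; running total: 0)
Op 3: C1 write [C1 write: already M (modified), no change] -> [I,M] (invalidations this op: 0; running total: 0)
Op 4: C1 read [C1 read: already in M, no change] -> [I,M] (invalidations this op: 0; running total: 0)
Op 5: C0 write [C0 write: invalidate ['C1=M'] -> C0=M] -> [M,I] (invalidations this op: 1; running total: 1)
Op 6: C1 write [C1 write: invalidate ['C0=M'] -> C1=M] -> [I,M] (invalidations this op: 1; running total: 2)
Op 7: C1 write [C1 write: already M (modified), no change] -> [I,M] (invalidations this op: 0; running total: 2)
Op 8: C1 read [C1 read: already in M, no change] -> [I,M] (invalidations this op: 0; running total: 2)
Op 9: C1 write [C1 write: already M (modified), no change] -> [I,M] (invalidations this op: 0; running total: 2)
Op 10: C1 read [C1 read: already in M, no change] -> [I,M] (invalidations this op: 0; running total: 2)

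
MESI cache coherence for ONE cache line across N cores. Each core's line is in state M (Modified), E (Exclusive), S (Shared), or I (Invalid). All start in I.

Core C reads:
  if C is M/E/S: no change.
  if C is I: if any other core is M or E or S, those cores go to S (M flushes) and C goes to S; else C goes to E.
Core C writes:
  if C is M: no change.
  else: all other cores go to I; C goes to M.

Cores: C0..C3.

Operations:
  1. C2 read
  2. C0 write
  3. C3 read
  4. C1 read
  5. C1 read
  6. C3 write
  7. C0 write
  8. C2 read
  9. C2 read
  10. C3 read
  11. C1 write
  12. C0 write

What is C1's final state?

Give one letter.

Op 1: C2 read [C2 read from I: no other sharers -> C2=E (exclusive)] -> [I,I,E,I]
Op 2: C0 write [C0 write: invalidate ['C2=E'] -> C0=M] -> [M,I,I,I]
Op 3: C3 read [C3 read from I: others=['C0=M'] -> C3=S, others downsized to S] -> [S,I,I,S]
Op 4: C1 read [C1 read from I: others=['C0=S', 'C3=S'] -> C1=S, others downsized to S] -> [S,S,I,S]
Op 5: C1 read [C1 read: already in S, no change] -> [S,S,I,S]
Op 6: C3 write [C3 write: invalidate ['C0=S', 'C1=S'] -> C3=M] -> [I,I,I,M]
Op 7: C0 write [C0 write: invalidate ['C3=M'] -> C0=M] -> [M,I,I,I]
Op 8: C2 read [C2 read from I: others=['C0=M'] -> C2=S, others downsized to S] -> [S,I,S,I]
Op 9: C2 read [C2 read: already in S, no change] -> [S,I,S,I]
Op 10: C3 read [C3 read from I: others=['C0=S', 'C2=S'] -> C3=S, others downsized to S] -> [S,I,S,S]
Op 11: C1 write [C1 write: invalidate ['C0=S', 'C2=S', 'C3=S'] -> C1=M] -> [I,M,I,I]
Op 12: C0 write [C0 write: invalidate ['C1=M'] -> C0=M] -> [M,I,I,I]

Answer: I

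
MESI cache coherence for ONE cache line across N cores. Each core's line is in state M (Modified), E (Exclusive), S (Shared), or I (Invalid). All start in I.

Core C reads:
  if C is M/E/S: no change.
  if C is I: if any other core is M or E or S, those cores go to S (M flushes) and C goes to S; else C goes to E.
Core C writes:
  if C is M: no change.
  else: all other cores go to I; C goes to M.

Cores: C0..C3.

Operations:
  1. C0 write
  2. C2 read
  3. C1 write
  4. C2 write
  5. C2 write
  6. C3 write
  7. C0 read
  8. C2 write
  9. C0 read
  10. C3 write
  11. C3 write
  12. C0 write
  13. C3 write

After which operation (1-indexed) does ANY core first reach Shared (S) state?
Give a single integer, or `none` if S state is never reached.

Answer: 2

Derivation:
Op 1: C0 write [C0 write: invalidate none -> C0=M] -> [M,I,I,I]
Op 2: C2 read [C2 read from I: others=['C0=M'] -> C2=S, others downsized to S] -> [S,I,S,I]
  -> First S state at op 2; remaining ops need not be traced.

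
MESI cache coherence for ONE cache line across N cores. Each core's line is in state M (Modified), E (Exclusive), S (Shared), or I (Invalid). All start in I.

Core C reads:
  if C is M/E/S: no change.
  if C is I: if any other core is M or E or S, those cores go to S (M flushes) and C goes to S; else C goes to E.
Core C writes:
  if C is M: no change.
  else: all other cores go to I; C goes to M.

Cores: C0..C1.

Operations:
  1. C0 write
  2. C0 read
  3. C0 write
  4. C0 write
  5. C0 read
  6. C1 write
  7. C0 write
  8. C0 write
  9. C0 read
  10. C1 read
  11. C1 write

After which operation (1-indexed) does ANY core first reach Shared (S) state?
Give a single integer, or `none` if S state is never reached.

Op 1: C0 write [C0 write: invalidate none -> C0=M] -> [M,I]
Op 2: C0 read [C0 read: already in M, no change] -> [M,I]
Op 3: C0 write [C0 write: already M (modified), no change] -> [M,I]
Op 4: C0 write [C0 write: already M (modified), no change] -> [M,I]
Op 5: C0 read [C0 read: already in M, no change] -> [M,I]
Op 6: C1 write [C1 write: invalidate ['C0=M'] -> C1=M] -> [I,M]
Op 7: C0 write [C0 write: invalidate ['C1=M'] -> C0=M] -> [M,I]
Op 8: C0 write [C0 write: already M (modified), no change] -> [M,I]
Op 9: C0 read [C0 read: already in M, no change] -> [M,I]
Op 10: C1 read [C1 read from I: others=['C0=M'] -> C1=S, others downsized to S] -> [S,S]
  -> First S state at op 10; remaining ops need not be traced.

Answer: 10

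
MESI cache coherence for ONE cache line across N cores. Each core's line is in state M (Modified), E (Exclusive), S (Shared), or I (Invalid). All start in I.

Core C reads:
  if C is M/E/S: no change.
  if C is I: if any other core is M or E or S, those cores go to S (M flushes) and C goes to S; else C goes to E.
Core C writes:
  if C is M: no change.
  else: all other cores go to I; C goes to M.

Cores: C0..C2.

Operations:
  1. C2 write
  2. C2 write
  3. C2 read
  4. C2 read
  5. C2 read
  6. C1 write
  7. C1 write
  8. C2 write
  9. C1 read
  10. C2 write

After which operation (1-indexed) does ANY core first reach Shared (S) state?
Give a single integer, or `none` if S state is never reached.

Op 1: C2 write [C2 write: invalidate none -> C2=M] -> [I,I,M]
Op 2: C2 write [C2 write: already M (modified), no change] -> [I,I,M]
Op 3: C2 read [C2 read: already in M, no change] -> [I,I,M]
Op 4: C2 read [C2 read: already in M, no change] -> [I,I,M]
Op 5: C2 read [C2 read: already in M, no change] -> [I,I,M]
Op 6: C1 write [C1 write: invalidate ['C2=M'] -> C1=M] -> [I,M,I]
Op 7: C1 write [C1 write: already M (modified), no change] -> [I,M,I]
Op 8: C2 write [C2 write: invalidate ['C1=M'] -> C2=M] -> [I,I,M]
Op 9: C1 read [C1 read from I: others=['C2=M'] -> C1=S, others downsized to S] -> [I,S,S]
  -> First S state at op 9; remaining ops need not be traced.

Answer: 9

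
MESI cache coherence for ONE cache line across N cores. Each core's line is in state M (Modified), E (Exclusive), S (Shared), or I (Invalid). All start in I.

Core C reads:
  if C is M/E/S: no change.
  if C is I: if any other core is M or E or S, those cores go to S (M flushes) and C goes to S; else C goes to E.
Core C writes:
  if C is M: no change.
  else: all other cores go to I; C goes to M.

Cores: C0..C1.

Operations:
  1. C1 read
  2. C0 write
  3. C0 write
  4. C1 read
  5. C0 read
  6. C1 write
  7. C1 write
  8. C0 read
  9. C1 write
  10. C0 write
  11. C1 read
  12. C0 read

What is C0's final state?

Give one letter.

Answer: S

Derivation:
Op 1: C1 read [C1 read from I: no other sharers -> C1=E (exclusive)] -> [I,E]
Op 2: C0 write [C0 write: invalidate ['C1=E'] -> C0=M] -> [M,I]
Op 3: C0 write [C0 write: already M (modified), no change] -> [M,I]
Op 4: C1 read [C1 read from I: others=['C0=M'] -> C1=S, others downsized to S] -> [S,S]
Op 5: C0 read [C0 read: already in S, no change] -> [S,S]
Op 6: C1 write [C1 write: invalidate ['C0=S'] -> C1=M] -> [I,M]
Op 7: C1 write [C1 write: already M (modified), no change] -> [I,M]
Op 8: C0 read [C0 read from I: others=['C1=M'] -> C0=S, others downsized to S] -> [S,S]
Op 9: C1 write [C1 write: invalidate ['C0=S'] -> C1=M] -> [I,M]
Op 10: C0 write [C0 write: invalidate ['C1=M'] -> C0=M] -> [M,I]
Op 11: C1 read [C1 read from I: others=['C0=M'] -> C1=S, others downsized to S] -> [S,S]
Op 12: C0 read [C0 read: already in S, no change] -> [S,S]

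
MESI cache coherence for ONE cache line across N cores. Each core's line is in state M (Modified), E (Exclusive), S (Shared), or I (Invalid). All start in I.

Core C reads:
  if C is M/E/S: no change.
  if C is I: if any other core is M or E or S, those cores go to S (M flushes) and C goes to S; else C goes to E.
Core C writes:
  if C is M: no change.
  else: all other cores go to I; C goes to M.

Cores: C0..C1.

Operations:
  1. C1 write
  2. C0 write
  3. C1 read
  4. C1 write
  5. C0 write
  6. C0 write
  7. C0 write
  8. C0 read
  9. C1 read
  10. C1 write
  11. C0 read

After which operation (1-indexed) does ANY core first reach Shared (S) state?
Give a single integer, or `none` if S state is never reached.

Answer: 3

Derivation:
Op 1: C1 write [C1 write: invalidate none -> C1=M] -> [I,M]
Op 2: C0 write [C0 write: invalidate ['C1=M'] -> C0=M] -> [M,I]
Op 3: C1 read [C1 read from I: others=['C0=M'] -> C1=S, others downsized to S] -> [S,S]
  -> First S state at op 3; remaining ops need not be traced.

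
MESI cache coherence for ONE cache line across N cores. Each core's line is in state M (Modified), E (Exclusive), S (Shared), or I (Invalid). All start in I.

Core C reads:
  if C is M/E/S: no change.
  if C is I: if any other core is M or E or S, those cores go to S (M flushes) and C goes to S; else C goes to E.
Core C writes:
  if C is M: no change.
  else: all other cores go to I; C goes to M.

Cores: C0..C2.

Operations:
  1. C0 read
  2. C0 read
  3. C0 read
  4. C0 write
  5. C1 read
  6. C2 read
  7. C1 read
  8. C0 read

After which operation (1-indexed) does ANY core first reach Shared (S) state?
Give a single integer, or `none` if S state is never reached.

Op 1: C0 read [C0 read from I: no other sharers -> C0=E (exclusive)] -> [E,I,I]
Op 2: C0 read [C0 read: already in E, no change] -> [E,I,I]
Op 3: C0 read [C0 read: already in E, no change] -> [E,I,I]
Op 4: C0 write [C0 write: invalidate none -> C0=M] -> [M,I,I]
Op 5: C1 read [C1 read from I: others=['C0=M'] -> C1=S, others downsized to S] -> [S,S,I]
  -> First S state at op 5; remaining ops need not be traced.

Answer: 5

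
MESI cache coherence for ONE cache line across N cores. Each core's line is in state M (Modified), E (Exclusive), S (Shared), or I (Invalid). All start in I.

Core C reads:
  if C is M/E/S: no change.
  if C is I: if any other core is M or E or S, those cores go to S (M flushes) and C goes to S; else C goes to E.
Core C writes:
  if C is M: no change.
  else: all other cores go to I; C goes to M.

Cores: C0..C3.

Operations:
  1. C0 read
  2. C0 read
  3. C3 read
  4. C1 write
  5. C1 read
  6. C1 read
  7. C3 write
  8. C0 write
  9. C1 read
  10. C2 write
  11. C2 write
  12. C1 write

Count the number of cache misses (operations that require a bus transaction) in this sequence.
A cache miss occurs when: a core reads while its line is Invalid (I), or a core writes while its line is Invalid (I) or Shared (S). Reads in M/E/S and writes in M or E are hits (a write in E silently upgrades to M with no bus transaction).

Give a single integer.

Answer: 8

Derivation:
Op 1: C0 read [C0 read from I: no other sharers -> C0=E (exclusive)] -> [E,I,I,I] [MISS #1: read from I]
Op 2: C0 read [C0 read: already in E, no change] -> [E,I,I,I] [hit: read from E]
Op 3: C3 read [C3 read from I: others=['C0=E'] -> C3=S, others downsized to S] -> [S,I,I,S] [MISS #2: read from I]
Op 4: C1 write [C1 write: invalidate ['C0=S', 'C3=S'] -> C1=M] -> [I,M,I,I] [MISS #3: write from I]
Op 5: C1 read [C1 read: already in M, no change] -> [I,M,I,I] [hit: read from M]
Op 6: C1 read [C1 read: already in M, no change] -> [I,M,I,I] [hit: read from M]
Op 7: C3 write [C3 write: invalidate ['C1=M'] -> C3=M] -> [I,I,I,M] [MISS #4: write from I]
Op 8: C0 write [C0 write: invalidate ['C3=M'] -> C0=M] -> [M,I,I,I] [MISS #5: write from I]
Op 9: C1 read [C1 read from I: others=['C0=M'] -> C1=S, others downsized to S] -> [S,S,I,I] [MISS #6: read from I]
Op 10: C2 write [C2 write: invalidate ['C0=S', 'C1=S'] -> C2=M] -> [I,I,M,I] [MISS #7: write from I]
Op 11: C2 write [C2 write: already M (modified), no change] -> [I,I,M,I] [hit: write from M]
Op 12: C1 write [C1 write: invalidate ['C2=M'] -> C1=M] -> [I,M,I,I] [MISS #8: write from I]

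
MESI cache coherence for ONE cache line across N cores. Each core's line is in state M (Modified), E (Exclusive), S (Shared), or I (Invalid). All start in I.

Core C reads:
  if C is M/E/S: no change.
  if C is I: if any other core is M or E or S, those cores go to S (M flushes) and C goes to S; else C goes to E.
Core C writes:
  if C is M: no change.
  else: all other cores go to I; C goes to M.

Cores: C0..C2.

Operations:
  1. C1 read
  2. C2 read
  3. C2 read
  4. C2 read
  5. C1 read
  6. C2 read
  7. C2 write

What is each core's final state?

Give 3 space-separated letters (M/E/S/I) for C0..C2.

Answer: I I M

Derivation:
Op 1: C1 read [C1 read from I: no other sharers -> C1=E (exclusive)] -> [I,E,I]
Op 2: C2 read [C2 read from I: others=['C1=E'] -> C2=S, others downsized to S] -> [I,S,S]
Op 3: C2 read [C2 read: already in S, no change] -> [I,S,S]
Op 4: C2 read [C2 read: already in S, no change] -> [I,S,S]
Op 5: C1 read [C1 read: already in S, no change] -> [I,S,S]
Op 6: C2 read [C2 read: already in S, no change] -> [I,S,S]
Op 7: C2 write [C2 write: invalidate ['C1=S'] -> C2=M] -> [I,I,M]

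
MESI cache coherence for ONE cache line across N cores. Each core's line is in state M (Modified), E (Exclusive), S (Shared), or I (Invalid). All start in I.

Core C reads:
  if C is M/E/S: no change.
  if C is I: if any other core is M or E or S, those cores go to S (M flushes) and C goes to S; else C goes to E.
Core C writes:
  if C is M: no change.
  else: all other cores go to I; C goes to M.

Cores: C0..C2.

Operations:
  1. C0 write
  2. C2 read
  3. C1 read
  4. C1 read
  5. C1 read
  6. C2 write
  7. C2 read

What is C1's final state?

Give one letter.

Answer: I

Derivation:
Op 1: C0 write [C0 write: invalidate none -> C0=M] -> [M,I,I]
Op 2: C2 read [C2 read from I: others=['C0=M'] -> C2=S, others downsized to S] -> [S,I,S]
Op 3: C1 read [C1 read from I: others=['C0=S', 'C2=S'] -> C1=S, others downsized to S] -> [S,S,S]
Op 4: C1 read [C1 read: already in S, no change] -> [S,S,S]
Op 5: C1 read [C1 read: already in S, no change] -> [S,S,S]
Op 6: C2 write [C2 write: invalidate ['C0=S', 'C1=S'] -> C2=M] -> [I,I,M]
Op 7: C2 read [C2 read: already in M, no change] -> [I,I,M]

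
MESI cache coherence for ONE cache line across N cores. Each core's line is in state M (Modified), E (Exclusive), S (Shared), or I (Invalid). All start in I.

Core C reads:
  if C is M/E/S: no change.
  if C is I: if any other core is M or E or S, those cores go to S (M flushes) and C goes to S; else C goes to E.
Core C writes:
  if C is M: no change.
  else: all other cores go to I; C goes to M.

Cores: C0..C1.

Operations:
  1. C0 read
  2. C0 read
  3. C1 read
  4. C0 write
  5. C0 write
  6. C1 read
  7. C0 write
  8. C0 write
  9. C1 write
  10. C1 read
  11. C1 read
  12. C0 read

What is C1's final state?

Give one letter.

Op 1: C0 read [C0 read from I: no other sharers -> C0=E (exclusive)] -> [E,I]
Op 2: C0 read [C0 read: already in E, no change] -> [E,I]
Op 3: C1 read [C1 read from I: others=['C0=E'] -> C1=S, others downsized to S] -> [S,S]
Op 4: C0 write [C0 write: invalidate ['C1=S'] -> C0=M] -> [M,I]
Op 5: C0 write [C0 write: already M (modified), no change] -> [M,I]
Op 6: C1 read [C1 read from I: others=['C0=M'] -> C1=S, others downsized to S] -> [S,S]
Op 7: C0 write [C0 write: invalidate ['C1=S'] -> C0=M] -> [M,I]
Op 8: C0 write [C0 write: already M (modified), no change] -> [M,I]
Op 9: C1 write [C1 write: invalidate ['C0=M'] -> C1=M] -> [I,M]
Op 10: C1 read [C1 read: already in M, no change] -> [I,M]
Op 11: C1 read [C1 read: already in M, no change] -> [I,M]
Op 12: C0 read [C0 read from I: others=['C1=M'] -> C0=S, others downsized to S] -> [S,S]

Answer: S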